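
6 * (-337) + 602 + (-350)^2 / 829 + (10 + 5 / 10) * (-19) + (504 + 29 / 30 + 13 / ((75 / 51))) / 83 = -7562961808 / 5160525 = -1465.54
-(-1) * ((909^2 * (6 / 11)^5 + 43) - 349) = 6375879450 / 161051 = 39589.20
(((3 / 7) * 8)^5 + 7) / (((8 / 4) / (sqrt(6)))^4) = 72722457 / 67228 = 1081.73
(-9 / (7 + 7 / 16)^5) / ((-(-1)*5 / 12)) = -0.00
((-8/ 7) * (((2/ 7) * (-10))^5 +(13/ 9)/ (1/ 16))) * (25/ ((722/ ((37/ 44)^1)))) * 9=50.10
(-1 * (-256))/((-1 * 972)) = -64/243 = -0.26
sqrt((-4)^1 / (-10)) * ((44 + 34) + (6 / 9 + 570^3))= 555579236 * sqrt(10) / 15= 117126387.10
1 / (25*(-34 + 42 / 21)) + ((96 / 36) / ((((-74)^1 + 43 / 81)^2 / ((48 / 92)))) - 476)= -476.00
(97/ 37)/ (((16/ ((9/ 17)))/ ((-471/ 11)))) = -411183/ 110704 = -3.71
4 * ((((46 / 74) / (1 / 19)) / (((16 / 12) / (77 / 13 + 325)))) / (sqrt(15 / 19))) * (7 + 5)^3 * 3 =9745785216 * sqrt(285) / 2405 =68410723.77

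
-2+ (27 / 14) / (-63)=-199 / 98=-2.03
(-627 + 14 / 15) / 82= -7.63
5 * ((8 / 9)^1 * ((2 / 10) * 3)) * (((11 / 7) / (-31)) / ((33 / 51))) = -136 / 651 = -0.21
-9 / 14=-0.64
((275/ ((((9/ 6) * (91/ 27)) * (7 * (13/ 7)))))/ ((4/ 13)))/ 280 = 495/ 10192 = 0.05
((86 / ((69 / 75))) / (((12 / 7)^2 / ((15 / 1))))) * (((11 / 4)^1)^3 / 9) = 350552125 / 317952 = 1102.53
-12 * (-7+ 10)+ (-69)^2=4725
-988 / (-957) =988 / 957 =1.03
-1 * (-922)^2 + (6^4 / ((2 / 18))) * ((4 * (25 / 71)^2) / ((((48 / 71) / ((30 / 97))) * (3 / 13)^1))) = -5775553508 / 6887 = -838616.74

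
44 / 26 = 22 / 13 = 1.69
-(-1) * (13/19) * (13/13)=13/19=0.68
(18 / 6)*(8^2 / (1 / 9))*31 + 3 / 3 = 53569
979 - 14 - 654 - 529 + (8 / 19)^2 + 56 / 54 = -2113010 / 9747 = -216.79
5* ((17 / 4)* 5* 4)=425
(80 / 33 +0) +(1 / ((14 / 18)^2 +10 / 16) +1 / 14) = 1218317 / 368214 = 3.31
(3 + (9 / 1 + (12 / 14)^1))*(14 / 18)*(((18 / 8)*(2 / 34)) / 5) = 9 / 34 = 0.26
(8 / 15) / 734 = 4 / 5505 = 0.00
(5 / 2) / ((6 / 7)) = 35 / 12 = 2.92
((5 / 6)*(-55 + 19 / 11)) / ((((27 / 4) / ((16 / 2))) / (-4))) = 187520 / 891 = 210.46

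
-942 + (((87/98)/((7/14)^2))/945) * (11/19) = -276254992/293265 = -942.00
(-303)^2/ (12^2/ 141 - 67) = -1391.49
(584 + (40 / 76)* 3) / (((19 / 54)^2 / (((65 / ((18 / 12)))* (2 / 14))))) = 1405881360 / 48013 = 29281.26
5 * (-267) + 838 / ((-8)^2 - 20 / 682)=-14417966 / 10907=-1321.90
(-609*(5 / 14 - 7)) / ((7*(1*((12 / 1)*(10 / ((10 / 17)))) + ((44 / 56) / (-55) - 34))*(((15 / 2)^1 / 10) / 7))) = 377580 / 11899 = 31.73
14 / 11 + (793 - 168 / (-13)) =115429 / 143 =807.20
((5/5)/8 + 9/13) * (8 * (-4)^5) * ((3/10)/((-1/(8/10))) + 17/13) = -6040576/845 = -7148.61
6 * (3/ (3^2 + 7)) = 9/ 8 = 1.12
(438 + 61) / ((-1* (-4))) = 499 / 4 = 124.75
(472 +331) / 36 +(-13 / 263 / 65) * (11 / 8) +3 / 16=4259087 / 189360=22.49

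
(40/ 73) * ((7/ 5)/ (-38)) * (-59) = 1652/ 1387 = 1.19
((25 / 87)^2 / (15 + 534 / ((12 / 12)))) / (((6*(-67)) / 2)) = -625 / 835231581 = -0.00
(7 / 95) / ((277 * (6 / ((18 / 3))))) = 7 / 26315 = 0.00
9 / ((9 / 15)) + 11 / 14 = 221 / 14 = 15.79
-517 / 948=-0.55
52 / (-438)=-26 / 219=-0.12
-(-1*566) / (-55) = -566 / 55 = -10.29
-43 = -43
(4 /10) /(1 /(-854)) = -1708 /5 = -341.60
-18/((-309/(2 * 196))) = 2352/103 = 22.83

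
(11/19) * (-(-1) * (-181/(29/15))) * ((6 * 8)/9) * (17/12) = -676940/1653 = -409.52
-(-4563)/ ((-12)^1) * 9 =-13689/ 4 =-3422.25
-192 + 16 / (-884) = -42436 / 221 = -192.02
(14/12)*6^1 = 7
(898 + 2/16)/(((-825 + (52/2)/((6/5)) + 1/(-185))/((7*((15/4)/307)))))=-418705875/4380059872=-0.10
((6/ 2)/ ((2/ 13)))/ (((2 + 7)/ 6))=13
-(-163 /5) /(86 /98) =7987 /215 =37.15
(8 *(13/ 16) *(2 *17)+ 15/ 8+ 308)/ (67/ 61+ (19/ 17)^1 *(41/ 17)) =74870363/ 535056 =139.93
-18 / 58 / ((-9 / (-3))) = -3 / 29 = -0.10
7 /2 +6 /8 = 17 /4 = 4.25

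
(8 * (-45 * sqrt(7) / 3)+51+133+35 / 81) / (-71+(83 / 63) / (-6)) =-209146 / 80763+45360 * sqrt(7) / 26921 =1.87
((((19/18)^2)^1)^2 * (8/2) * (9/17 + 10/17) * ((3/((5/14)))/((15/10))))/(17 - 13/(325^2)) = 4023660875/2200848084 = 1.83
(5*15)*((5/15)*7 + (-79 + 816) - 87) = 48925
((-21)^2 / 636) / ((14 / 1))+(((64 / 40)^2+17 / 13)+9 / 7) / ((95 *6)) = 5367121 / 91637000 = 0.06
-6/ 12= -1/ 2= -0.50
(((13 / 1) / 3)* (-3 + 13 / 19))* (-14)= 8008 / 57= 140.49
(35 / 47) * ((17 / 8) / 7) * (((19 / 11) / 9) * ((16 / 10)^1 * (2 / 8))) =323 / 18612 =0.02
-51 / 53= -0.96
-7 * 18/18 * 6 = -42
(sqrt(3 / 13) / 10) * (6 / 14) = 3 * sqrt(39) / 910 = 0.02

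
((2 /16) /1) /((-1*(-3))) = 1 /24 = 0.04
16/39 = 0.41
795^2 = 632025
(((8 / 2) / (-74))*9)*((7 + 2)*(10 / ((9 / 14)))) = -2520 / 37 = -68.11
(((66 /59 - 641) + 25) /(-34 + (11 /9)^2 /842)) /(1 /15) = 37113482340 /136806073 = 271.29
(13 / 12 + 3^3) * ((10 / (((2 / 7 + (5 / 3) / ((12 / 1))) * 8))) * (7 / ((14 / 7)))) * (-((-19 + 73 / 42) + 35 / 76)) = 316282925 / 65056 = 4861.70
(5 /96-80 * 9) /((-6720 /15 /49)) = 483805 /6144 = 78.74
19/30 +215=6469/30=215.63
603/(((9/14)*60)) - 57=-1241/30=-41.37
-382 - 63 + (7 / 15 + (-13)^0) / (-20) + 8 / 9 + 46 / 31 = -442.70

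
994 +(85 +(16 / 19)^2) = 1079.71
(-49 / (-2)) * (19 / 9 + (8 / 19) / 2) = 56.88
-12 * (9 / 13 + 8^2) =-10092 / 13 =-776.31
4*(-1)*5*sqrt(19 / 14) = -10*sqrt(266) / 7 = -23.30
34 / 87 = 0.39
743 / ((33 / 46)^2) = 1572188 / 1089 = 1443.70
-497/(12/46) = -11431/6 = -1905.17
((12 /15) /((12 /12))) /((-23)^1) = -4 /115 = -0.03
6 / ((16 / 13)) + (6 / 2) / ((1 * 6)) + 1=51 / 8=6.38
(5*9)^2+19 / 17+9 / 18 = 68905 / 34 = 2026.62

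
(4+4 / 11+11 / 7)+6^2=3229 / 77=41.94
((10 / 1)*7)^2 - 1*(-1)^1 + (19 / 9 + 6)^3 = 3961846 / 729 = 5434.63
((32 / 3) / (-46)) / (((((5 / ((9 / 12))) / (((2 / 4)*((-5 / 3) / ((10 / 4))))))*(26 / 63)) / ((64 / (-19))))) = -2688 / 28405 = -0.09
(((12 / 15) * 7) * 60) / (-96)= -7 / 2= -3.50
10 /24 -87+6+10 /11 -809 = -117305 /132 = -888.67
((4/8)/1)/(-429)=-1/858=-0.00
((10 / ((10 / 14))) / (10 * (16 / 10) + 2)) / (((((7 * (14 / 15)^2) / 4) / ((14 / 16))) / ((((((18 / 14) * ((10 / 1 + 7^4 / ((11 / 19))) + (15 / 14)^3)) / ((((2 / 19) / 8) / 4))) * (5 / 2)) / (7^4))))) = 2682936583875 / 3551117416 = 755.52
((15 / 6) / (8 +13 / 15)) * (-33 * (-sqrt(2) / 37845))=55 * sqrt(2) / 223706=0.00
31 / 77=0.40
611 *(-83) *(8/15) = -405704/15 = -27046.93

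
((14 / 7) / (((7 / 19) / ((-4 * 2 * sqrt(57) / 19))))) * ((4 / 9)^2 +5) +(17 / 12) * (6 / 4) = 17 / 8 - 6736 * sqrt(57) / 567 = -87.57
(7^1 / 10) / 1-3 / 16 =0.51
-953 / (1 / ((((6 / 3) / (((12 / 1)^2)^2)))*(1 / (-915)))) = 953 / 9486720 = 0.00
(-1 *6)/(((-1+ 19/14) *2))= -42/5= -8.40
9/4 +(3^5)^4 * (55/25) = 153418513689/20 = 7670925684.45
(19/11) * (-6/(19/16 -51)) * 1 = 0.21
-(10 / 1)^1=-10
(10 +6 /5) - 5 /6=10.37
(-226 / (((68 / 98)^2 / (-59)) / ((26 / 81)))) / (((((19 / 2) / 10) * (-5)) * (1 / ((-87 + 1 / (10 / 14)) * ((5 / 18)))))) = 178131092776 / 4002939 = 44500.08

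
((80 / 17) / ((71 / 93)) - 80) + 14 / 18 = -793631 / 10863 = -73.06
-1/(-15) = 1/15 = 0.07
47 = 47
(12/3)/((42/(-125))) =-250/21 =-11.90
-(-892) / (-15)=-892 / 15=-59.47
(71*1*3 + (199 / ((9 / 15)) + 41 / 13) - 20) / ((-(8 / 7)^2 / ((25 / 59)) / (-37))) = 933015125 / 147264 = 6335.66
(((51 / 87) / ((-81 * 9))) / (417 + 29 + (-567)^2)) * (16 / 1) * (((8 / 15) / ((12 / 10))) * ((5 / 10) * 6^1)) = -1088 / 20418083505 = -0.00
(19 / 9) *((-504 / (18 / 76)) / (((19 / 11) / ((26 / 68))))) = -152152 / 153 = -994.46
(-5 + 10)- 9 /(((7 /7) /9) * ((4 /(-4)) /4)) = 329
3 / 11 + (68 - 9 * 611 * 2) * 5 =-601147 / 11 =-54649.73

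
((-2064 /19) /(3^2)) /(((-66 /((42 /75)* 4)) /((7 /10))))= 67424 /235125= 0.29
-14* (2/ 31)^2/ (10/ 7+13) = -392/ 97061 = -0.00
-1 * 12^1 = -12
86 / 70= 43 / 35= 1.23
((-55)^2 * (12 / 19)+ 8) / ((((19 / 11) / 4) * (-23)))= -1603888 / 8303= -193.17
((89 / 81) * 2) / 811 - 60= -3941282 / 65691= -60.00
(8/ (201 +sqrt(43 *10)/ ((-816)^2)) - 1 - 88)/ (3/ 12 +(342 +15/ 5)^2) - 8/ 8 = -4267232646824581491345/ 4264045673038432736653 - 10653696 *sqrt(430)/ 4264045673038432736653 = -1.00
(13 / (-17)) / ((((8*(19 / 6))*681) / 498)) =-3237 / 146642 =-0.02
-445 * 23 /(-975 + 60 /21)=14329 /1361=10.53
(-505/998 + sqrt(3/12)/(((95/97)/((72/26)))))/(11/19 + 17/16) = 8950664/16185065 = 0.55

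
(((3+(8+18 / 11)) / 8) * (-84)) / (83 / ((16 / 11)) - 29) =-4.73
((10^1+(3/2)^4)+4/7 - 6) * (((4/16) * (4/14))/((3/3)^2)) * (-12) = -3237/392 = -8.26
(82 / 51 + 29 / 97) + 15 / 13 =196834 / 64311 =3.06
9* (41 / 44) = 369 / 44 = 8.39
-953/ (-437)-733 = -319368/ 437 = -730.82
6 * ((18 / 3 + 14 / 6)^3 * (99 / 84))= 171875 / 42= 4092.26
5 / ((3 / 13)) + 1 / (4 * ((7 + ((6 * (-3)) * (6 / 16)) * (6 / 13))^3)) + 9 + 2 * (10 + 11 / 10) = 817094603 / 15454515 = 52.87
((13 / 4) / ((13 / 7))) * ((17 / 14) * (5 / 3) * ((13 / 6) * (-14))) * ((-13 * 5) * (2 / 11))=502775 / 396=1269.63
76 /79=0.96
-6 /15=-2 /5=-0.40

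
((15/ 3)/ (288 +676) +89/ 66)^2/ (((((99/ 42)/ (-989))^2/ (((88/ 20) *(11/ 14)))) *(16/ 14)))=975826.86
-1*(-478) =478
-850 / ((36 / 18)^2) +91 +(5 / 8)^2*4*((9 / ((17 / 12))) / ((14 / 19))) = -102843 / 952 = -108.03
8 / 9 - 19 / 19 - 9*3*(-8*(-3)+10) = -918.11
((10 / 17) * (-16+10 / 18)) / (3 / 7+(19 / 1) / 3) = -4865 / 3621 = -1.34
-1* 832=-832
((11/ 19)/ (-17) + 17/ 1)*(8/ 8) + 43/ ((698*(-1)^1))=3811151/ 225454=16.90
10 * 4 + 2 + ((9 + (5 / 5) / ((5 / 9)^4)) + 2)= 39686 / 625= 63.50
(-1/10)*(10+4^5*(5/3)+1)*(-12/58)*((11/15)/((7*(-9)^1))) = -56683/137025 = -0.41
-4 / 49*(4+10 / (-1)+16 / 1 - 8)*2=-16 / 49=-0.33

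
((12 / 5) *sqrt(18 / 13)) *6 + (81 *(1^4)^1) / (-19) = -81 / 19 + 216 *sqrt(26) / 65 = 12.68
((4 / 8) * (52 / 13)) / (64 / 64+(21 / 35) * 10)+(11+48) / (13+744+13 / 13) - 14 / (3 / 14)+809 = 11843473 / 15918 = 744.03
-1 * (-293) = 293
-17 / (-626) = 17 / 626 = 0.03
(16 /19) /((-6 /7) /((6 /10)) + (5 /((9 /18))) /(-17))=-119 /285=-0.42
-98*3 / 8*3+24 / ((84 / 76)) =-2479 / 28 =-88.54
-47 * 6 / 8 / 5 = -141 / 20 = -7.05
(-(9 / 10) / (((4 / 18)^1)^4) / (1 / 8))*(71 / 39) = -1397493 / 260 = -5374.97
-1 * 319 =-319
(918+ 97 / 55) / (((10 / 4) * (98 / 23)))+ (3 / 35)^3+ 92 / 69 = 124054996 / 1414875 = 87.68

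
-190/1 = -190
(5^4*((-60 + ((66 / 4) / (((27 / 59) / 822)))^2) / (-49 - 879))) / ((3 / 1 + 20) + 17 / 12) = -4940950643125 / 203928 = -24228897.67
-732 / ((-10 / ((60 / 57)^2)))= 29280 / 361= 81.11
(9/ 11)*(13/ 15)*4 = 156/ 55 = 2.84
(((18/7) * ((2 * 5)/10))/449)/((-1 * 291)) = -6/304871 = -0.00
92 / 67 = 1.37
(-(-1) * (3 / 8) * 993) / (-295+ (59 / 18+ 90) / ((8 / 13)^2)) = -7.65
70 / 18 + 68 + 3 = 674 / 9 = 74.89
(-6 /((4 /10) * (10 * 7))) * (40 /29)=-0.30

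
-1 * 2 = -2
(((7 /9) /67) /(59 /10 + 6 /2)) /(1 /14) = 980 /53667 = 0.02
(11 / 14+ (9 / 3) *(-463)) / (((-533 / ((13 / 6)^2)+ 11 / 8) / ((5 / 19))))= 3.26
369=369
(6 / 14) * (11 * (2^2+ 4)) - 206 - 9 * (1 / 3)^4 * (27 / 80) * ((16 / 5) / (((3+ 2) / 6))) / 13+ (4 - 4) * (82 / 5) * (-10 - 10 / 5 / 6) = -1914376 / 11375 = -168.30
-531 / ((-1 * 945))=59 / 105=0.56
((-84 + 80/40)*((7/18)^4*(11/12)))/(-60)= 1082851/37791360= 0.03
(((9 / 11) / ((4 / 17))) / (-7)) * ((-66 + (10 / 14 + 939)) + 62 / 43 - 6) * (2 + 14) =-160108992 / 23177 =-6908.10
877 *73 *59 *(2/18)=3777239/9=419693.22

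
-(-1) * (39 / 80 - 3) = -201 / 80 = -2.51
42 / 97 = 0.43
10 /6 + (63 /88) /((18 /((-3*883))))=-54749 /528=-103.69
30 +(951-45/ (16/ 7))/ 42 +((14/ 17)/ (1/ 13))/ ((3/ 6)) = 73.59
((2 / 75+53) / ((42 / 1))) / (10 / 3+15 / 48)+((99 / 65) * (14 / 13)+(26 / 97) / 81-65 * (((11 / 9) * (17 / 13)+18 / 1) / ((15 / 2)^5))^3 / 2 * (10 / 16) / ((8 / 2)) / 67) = 1367427833722079095253733748 / 687204076533698067626953125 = 1.99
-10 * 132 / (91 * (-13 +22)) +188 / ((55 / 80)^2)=13085704 / 33033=396.14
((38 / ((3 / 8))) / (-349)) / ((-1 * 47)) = 304 / 49209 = 0.01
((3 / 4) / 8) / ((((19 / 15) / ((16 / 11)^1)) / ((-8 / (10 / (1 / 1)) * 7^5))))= -302526 / 209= -1447.49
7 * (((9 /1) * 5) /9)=35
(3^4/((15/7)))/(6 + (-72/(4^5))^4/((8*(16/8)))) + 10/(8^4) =554368608818579/87960952616960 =6.30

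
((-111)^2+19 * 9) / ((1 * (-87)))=-4164 / 29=-143.59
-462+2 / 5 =-2308 / 5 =-461.60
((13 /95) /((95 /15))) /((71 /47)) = 1833 /128155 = 0.01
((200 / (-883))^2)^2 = 0.00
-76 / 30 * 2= -76 / 15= -5.07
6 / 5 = 1.20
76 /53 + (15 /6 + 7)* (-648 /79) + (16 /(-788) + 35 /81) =-5082939871 /66811959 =-76.08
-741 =-741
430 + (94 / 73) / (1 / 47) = 35808 / 73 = 490.52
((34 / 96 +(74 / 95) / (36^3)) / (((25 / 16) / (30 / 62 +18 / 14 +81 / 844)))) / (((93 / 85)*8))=1519734056269 / 31456108555200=0.05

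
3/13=0.23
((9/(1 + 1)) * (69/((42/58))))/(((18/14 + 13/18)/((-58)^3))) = -458318088/11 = -41665280.73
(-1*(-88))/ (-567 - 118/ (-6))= -0.16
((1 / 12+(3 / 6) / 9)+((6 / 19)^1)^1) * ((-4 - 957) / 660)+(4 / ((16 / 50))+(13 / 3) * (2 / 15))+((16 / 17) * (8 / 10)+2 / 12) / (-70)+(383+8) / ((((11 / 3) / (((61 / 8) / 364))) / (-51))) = -64454589551 / 634888800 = -101.52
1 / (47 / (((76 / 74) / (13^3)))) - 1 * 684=-684.00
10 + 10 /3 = 40 /3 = 13.33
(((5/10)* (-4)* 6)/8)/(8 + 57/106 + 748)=-53/26731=-0.00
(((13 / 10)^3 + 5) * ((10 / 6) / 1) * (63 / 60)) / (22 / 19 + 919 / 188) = 14996149 / 7199000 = 2.08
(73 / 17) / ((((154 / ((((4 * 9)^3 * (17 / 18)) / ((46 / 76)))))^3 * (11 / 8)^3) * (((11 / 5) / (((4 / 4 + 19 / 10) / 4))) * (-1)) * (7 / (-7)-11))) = 389747396831057805312 / 81325440478051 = 4792441.26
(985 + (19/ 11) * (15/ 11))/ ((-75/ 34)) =-812396/ 1815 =-447.60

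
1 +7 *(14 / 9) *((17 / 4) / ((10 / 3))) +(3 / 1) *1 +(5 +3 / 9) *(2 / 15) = 3347 / 180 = 18.59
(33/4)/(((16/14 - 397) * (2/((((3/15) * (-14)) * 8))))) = 3234/13855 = 0.23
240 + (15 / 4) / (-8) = 7665 / 32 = 239.53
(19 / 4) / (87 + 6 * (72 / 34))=323 / 6780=0.05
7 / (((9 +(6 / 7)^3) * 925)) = 2401 / 3055275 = 0.00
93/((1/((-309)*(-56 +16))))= 1149480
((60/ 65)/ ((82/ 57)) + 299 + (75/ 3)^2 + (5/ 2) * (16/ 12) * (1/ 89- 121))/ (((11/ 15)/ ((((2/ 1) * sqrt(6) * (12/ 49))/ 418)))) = 635942040 * sqrt(6)/ 763403641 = 2.04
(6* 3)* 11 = 198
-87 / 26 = -3.35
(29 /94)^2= 841 /8836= 0.10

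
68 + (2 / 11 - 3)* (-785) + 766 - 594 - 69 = 26216 / 11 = 2383.27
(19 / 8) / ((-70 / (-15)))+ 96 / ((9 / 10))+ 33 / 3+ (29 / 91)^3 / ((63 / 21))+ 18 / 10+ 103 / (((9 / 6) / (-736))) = -9118573276733 / 180857040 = -50418.68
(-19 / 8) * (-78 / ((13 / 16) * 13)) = 17.54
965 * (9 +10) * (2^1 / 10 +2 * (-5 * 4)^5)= -117343996333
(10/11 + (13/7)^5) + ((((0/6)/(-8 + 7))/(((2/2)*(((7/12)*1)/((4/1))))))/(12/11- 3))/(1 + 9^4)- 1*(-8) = 5731309/184877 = 31.00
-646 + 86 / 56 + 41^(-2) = -30333617 / 47068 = -644.46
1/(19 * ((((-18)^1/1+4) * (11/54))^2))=729/112651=0.01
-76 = -76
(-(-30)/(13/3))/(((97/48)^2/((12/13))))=2488320/1590121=1.56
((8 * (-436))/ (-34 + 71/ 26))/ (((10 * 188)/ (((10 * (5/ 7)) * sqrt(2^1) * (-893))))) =-2153840 * sqrt(2)/ 5691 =-535.23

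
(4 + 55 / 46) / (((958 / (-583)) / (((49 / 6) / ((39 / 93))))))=-211652903 / 3437304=-61.58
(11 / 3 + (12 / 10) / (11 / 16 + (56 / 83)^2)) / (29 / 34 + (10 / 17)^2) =572319994 / 145478025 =3.93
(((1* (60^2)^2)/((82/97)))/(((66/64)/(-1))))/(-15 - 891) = 1117440000/68101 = 16408.57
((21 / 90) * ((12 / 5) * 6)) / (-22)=-42 / 275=-0.15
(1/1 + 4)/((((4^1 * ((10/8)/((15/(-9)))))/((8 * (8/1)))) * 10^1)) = -10.67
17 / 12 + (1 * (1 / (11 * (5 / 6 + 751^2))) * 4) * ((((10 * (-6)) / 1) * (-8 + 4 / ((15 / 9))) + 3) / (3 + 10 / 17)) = 341620117 / 241133244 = 1.42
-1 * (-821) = 821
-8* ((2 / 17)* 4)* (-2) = 128 / 17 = 7.53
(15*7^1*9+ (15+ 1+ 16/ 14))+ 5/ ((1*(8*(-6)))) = 323245/ 336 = 962.04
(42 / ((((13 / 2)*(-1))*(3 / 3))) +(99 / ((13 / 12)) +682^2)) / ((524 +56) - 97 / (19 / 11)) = 114906604 / 129389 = 888.07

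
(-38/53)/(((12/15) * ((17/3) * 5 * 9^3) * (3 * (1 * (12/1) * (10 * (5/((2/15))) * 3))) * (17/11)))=-209/301484511000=-0.00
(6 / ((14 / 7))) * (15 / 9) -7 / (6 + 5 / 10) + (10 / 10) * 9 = 168 / 13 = 12.92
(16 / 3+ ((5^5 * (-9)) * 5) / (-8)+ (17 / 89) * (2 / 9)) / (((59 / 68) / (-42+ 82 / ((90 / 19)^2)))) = -5041890589001 / 6488100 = -777098.16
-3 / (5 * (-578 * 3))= 1 / 2890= 0.00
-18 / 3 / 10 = -3 / 5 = -0.60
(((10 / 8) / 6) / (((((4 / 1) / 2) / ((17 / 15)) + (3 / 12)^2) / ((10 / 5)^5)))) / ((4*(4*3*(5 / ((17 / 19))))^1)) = 1156 / 84987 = 0.01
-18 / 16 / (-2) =9 / 16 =0.56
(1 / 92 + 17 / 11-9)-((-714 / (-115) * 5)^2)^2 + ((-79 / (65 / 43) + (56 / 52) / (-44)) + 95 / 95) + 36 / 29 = -21556773600840157 / 23210012540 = -928770.44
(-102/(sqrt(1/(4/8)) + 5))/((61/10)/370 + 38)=-629000/1078401 + 125800* sqrt(2)/1078401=-0.42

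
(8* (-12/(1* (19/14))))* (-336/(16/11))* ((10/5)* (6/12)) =310464/19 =16340.21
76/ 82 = 38/ 41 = 0.93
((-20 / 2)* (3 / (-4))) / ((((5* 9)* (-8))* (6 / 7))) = -0.02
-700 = -700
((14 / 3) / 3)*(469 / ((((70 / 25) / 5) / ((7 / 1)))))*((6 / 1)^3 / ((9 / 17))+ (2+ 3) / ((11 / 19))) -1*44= 3799448.17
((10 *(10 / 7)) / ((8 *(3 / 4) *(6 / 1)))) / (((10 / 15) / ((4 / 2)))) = 25 / 21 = 1.19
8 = 8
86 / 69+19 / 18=953 / 414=2.30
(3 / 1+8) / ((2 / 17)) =187 / 2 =93.50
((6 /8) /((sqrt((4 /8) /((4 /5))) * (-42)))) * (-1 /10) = sqrt(10) /1400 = 0.00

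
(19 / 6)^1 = 19 / 6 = 3.17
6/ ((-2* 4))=-3/ 4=-0.75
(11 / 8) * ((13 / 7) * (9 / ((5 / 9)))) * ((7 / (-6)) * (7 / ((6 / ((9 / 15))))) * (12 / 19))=-81081 / 3800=-21.34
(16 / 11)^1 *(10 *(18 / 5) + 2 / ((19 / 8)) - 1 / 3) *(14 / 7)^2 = 133184 / 627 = 212.41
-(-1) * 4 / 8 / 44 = 1 / 88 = 0.01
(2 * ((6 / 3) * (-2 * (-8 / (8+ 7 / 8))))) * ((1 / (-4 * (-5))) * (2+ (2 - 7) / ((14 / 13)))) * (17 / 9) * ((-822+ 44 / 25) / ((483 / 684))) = 62737204736 / 30006375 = 2090.80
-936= -936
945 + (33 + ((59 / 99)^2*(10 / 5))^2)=93994759222 / 96059601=978.50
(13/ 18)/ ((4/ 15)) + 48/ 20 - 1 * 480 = -56987/ 120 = -474.89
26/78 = 1/3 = 0.33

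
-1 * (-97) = 97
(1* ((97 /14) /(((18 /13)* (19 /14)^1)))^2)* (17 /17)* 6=1590121 /19494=81.57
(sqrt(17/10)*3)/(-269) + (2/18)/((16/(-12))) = -1/12 -3*sqrt(170)/2690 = -0.10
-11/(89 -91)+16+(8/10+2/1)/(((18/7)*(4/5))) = 823/36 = 22.86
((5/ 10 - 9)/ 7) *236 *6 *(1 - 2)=12036/ 7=1719.43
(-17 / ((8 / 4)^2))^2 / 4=289 / 64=4.52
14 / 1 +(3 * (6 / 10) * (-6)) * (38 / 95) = 242 / 25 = 9.68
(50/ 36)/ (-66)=-25/ 1188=-0.02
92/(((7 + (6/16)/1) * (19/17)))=12512/1121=11.16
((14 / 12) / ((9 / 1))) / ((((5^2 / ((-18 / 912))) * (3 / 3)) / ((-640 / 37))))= 56 / 31635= 0.00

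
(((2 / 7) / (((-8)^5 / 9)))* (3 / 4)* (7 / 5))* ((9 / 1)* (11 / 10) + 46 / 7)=-31131 / 22937600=-0.00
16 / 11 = 1.45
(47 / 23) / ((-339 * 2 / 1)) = -47 / 15594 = -0.00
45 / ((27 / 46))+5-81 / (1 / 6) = -1213 / 3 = -404.33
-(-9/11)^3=729/1331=0.55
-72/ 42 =-12/ 7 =-1.71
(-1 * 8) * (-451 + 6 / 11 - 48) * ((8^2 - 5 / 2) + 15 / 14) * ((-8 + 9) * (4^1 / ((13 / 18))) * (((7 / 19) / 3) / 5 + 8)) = 1054531967616 / 95095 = 11089247.25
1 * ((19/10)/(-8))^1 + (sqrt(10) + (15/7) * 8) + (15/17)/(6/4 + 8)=sqrt(10) + 3074641/180880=20.16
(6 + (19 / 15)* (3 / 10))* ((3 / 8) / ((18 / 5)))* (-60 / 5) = -319 / 40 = -7.98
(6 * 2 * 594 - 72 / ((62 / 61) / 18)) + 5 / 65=2358751 / 403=5852.98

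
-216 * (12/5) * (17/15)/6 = -2448/25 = -97.92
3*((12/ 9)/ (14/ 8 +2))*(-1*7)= -112/ 15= -7.47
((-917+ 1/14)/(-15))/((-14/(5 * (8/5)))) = -8558/245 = -34.93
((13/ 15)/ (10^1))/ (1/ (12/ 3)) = 0.35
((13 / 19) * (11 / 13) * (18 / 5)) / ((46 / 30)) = 594 / 437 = 1.36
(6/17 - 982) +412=-9684/17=-569.65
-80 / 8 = -10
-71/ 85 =-0.84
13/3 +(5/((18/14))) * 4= 179/9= 19.89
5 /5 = 1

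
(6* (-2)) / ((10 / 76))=-456 / 5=-91.20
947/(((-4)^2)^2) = 947/256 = 3.70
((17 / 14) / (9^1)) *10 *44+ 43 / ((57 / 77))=140591 / 1197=117.45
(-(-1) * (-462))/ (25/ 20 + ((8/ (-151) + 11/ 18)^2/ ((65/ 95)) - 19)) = 72028359/ 2696342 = 26.71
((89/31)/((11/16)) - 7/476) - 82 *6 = -11312005/23188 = -487.84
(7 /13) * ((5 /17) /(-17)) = -35 /3757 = -0.01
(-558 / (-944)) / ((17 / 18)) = 2511 / 4012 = 0.63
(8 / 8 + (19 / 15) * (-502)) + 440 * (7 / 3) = 1959 / 5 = 391.80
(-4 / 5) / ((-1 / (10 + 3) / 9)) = 468 / 5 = 93.60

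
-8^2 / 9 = -64 / 9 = -7.11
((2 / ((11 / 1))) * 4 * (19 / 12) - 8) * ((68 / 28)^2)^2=-18875746 / 79233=-238.23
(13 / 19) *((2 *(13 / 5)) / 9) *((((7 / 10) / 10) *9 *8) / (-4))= -1183 / 2375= -0.50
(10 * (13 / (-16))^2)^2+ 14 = 943401 / 16384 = 57.58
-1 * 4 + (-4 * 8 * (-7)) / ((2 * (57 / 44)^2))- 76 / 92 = 4626497 / 74727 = 61.91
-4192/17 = -246.59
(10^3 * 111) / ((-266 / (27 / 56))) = -374625 / 1862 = -201.19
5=5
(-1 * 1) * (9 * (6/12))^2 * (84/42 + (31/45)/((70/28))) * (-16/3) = 6144/25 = 245.76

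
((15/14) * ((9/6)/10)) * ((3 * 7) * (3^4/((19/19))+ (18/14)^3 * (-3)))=172773/686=251.86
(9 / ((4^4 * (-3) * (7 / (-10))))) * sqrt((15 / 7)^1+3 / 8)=15 * sqrt(1974) / 25088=0.03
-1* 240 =-240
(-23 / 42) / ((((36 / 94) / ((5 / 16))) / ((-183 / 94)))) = 7015 / 8064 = 0.87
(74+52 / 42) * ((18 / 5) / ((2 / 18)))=17064 / 7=2437.71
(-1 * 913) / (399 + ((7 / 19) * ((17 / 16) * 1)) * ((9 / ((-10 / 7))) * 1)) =-2775520 / 1205463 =-2.30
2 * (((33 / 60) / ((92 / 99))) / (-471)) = -363 / 144440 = -0.00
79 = 79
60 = 60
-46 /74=-23 /37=-0.62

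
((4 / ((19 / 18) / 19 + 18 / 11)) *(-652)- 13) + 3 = -519734 / 335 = -1551.44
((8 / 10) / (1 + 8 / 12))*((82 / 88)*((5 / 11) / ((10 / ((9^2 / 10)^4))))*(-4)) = -5294746683 / 15125000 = -350.07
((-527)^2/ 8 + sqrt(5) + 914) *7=7 *sqrt(5) + 1995287/ 8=249426.53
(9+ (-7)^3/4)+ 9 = -271/4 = -67.75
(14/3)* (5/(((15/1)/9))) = 14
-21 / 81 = -7 / 27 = -0.26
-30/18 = -5/3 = -1.67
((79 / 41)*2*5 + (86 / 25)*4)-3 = 30779 / 1025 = 30.03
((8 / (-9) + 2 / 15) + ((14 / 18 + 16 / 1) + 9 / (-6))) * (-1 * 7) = -9149 / 90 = -101.66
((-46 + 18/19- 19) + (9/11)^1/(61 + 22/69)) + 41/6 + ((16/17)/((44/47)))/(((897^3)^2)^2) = -466679567230126826074254612820837595263447487/8157884364117099804810368652323618825211726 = -57.21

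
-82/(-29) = 82/29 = 2.83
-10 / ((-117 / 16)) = 160 / 117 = 1.37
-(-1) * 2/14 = 1/7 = 0.14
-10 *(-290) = 2900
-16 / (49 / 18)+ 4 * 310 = 60472 / 49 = 1234.12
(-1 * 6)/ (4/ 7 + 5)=-14/ 13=-1.08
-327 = -327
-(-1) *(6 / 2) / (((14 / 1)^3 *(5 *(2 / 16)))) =3 / 1715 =0.00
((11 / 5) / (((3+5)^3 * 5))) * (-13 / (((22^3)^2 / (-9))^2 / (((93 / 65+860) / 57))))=-79569 / 74792742580649984000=-0.00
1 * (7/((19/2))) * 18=252/19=13.26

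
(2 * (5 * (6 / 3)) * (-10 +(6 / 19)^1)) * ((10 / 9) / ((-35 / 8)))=58880 / 1197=49.19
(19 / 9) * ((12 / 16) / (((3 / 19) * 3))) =361 / 108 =3.34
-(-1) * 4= 4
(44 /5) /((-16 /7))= -77 /20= -3.85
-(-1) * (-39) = -39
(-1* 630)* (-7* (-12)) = -52920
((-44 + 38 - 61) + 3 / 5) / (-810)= 166 / 2025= 0.08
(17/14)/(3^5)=17/3402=0.00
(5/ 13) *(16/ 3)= 80/ 39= 2.05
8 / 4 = 2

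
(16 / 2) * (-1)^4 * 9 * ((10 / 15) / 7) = 48 / 7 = 6.86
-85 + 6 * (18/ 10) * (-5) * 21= -1219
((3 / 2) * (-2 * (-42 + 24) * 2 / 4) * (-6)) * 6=-972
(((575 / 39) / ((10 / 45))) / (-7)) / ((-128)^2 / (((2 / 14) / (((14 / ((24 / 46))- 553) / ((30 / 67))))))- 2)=77625 / 1103770460156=0.00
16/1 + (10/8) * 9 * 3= 199/4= 49.75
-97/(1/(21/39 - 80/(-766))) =-310497/4979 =-62.36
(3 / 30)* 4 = 2 / 5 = 0.40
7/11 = 0.64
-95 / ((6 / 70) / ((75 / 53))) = -83125 / 53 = -1568.40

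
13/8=1.62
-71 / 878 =-0.08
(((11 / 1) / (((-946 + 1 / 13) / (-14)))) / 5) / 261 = 2002 / 16047585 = 0.00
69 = 69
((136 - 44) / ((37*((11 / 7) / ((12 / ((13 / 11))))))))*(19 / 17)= 146832 / 8177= 17.96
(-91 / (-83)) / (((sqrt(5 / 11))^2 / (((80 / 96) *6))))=1001 / 83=12.06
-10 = -10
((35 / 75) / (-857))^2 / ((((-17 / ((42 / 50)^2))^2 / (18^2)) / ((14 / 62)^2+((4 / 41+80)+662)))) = 0.00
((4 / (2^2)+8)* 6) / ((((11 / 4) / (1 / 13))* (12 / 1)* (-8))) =-9 / 572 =-0.02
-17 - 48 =-65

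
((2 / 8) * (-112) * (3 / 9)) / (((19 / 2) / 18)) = -336 / 19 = -17.68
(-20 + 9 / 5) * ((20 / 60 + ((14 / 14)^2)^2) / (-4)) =91 / 15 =6.07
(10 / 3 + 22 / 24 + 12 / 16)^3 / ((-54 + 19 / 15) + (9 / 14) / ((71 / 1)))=-1863750 / 786119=-2.37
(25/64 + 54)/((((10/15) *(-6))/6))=-10443/128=-81.59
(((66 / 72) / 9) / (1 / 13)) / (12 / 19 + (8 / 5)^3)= 0.28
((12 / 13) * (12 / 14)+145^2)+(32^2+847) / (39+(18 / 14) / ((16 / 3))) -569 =8200660592 / 399945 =20504.47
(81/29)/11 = 81/319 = 0.25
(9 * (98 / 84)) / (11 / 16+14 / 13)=2184 / 367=5.95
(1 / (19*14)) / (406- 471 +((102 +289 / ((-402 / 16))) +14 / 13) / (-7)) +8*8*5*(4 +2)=104201396427 / 54271562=1920.00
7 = 7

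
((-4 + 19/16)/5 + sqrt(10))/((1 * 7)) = -9/112 + sqrt(10)/7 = 0.37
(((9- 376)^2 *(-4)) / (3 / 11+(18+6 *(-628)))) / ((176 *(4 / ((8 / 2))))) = 134689 / 164988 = 0.82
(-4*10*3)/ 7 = -120/ 7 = -17.14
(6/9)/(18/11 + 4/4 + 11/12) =88/469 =0.19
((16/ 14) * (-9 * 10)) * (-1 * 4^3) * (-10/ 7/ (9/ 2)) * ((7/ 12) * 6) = -7314.29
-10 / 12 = -0.83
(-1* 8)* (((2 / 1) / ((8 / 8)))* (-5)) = 80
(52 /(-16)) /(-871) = 1 /268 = 0.00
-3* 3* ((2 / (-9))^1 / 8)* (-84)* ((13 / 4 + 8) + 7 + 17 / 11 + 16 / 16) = -436.70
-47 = -47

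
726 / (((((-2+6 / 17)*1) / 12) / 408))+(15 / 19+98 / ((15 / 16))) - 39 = -2158020.53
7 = 7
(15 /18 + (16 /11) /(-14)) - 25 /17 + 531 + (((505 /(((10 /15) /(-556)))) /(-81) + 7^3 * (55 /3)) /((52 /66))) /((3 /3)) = 15111.13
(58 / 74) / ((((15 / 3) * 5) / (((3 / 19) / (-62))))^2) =261 / 32090192500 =0.00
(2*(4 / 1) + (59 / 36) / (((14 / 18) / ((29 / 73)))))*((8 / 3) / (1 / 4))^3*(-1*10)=-54804480 / 511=-107249.47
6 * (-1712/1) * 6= -61632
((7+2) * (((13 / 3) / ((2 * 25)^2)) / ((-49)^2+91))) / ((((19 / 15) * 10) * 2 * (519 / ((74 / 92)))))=1443 / 3767953840000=0.00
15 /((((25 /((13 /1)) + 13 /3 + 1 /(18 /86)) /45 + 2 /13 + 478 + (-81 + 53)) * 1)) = 78975 /2371351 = 0.03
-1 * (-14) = 14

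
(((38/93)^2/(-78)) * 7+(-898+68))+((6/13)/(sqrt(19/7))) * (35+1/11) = -279973184/337311+2316 * sqrt(133)/2717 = -820.18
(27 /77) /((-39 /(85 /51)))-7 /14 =-1031 /2002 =-0.51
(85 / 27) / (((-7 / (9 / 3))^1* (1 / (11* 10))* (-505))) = 1870 / 6363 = 0.29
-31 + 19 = -12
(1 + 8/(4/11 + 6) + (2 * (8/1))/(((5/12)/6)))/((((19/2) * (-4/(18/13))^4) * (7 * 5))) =53426223/5318058200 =0.01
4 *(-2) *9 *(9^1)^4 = -472392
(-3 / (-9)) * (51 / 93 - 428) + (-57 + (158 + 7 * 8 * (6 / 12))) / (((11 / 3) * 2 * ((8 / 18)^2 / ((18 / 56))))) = -34788139 / 305536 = -113.86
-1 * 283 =-283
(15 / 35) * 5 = 15 / 7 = 2.14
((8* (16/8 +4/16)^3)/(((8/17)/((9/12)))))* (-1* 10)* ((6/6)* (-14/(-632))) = -1301265/40448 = -32.17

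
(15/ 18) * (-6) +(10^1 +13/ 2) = 23/ 2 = 11.50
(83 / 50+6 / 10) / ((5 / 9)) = 1017 / 250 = 4.07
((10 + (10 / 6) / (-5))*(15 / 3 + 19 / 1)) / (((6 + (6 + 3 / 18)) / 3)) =4176 / 73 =57.21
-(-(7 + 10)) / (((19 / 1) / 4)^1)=68 / 19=3.58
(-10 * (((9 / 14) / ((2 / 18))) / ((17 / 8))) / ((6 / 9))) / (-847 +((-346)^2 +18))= -1620 / 4715851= -0.00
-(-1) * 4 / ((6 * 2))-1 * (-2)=7 / 3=2.33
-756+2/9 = -6802/9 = -755.78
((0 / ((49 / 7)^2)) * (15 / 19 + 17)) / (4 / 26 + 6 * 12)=0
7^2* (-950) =-46550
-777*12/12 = -777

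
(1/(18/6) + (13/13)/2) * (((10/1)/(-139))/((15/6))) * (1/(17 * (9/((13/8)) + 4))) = -65/439518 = -0.00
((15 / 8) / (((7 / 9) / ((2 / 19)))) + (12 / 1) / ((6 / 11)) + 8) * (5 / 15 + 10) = 166315 / 532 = 312.62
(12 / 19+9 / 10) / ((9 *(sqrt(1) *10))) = 97 / 5700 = 0.02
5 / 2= 2.50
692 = 692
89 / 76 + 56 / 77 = 1587 / 836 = 1.90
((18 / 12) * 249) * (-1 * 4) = -1494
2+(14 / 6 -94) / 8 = -227 / 24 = -9.46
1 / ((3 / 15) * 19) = 5 / 19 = 0.26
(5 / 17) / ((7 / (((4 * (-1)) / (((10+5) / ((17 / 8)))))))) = -1 / 42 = -0.02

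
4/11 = 0.36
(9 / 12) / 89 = 3 / 356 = 0.01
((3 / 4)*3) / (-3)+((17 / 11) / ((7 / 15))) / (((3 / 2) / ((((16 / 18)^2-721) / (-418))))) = 15923981 / 5214132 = 3.05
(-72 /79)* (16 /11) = -1152 /869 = -1.33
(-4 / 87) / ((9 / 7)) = -28 / 783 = -0.04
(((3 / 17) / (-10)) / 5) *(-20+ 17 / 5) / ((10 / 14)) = 0.08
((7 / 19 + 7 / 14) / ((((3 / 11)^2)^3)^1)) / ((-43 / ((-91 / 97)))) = 1773332561 / 38515014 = 46.04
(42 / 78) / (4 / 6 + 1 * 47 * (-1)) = -21 / 1807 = -0.01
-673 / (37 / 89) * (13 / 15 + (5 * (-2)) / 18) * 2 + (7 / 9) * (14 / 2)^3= -410977 / 555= -740.50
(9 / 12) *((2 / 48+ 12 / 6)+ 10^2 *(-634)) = -1521551 / 32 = -47548.47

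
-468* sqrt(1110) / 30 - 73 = -78* sqrt(1110) / 5 - 73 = -592.74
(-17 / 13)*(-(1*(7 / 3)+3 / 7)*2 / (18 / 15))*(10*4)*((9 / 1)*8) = 1577600 / 91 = 17336.26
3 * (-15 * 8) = -360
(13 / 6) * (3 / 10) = 13 / 20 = 0.65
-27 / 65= -0.42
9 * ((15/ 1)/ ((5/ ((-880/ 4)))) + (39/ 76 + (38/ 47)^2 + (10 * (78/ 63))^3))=1926392709755/ 172752636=11151.16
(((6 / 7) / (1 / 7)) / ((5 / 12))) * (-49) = -705.60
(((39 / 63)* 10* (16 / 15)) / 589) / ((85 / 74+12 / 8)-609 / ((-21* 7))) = 15392 / 9324459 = 0.00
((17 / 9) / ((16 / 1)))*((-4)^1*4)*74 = -1258 / 9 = -139.78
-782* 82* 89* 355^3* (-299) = 76342584697125500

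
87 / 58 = 3 / 2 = 1.50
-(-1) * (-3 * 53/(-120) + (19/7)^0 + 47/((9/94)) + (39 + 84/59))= 11334463/21240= 533.64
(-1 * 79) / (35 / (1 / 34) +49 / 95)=-7505 / 113099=-0.07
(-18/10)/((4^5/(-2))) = 0.00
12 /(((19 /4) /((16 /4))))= 192 /19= 10.11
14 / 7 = 2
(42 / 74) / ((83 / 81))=1701 / 3071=0.55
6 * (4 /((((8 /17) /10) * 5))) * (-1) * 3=-306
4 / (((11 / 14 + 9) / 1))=56 / 137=0.41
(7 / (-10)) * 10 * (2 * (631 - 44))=-8218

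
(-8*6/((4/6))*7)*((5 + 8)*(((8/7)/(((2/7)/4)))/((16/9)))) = -58968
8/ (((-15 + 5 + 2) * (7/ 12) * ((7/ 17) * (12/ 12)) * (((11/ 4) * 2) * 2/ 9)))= -1836/ 539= -3.41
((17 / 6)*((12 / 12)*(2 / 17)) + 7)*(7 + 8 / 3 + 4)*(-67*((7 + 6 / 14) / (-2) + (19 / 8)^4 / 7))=-719920025 / 129024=-5579.74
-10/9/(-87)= 0.01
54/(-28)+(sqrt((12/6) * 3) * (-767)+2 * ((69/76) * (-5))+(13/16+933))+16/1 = 1997777/2128 - 767 * sqrt(6) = -939.95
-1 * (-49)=49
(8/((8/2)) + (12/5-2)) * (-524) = -6288/5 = -1257.60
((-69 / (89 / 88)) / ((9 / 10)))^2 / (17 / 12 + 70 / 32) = 6554521600 / 4110999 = 1594.39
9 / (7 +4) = 9 / 11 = 0.82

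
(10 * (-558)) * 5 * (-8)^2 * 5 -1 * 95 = -8928095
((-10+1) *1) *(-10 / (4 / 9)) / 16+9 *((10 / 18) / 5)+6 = 629 / 32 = 19.66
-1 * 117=-117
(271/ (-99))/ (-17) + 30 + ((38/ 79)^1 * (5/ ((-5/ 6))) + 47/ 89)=328998134/ 11833173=27.80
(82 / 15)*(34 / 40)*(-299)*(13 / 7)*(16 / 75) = -21673912 / 39375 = -550.45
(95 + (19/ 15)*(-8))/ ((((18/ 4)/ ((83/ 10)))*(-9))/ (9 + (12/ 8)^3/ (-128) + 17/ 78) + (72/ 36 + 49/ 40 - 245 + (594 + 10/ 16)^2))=99289030208/ 413383112775087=0.00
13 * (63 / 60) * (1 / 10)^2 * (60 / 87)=0.09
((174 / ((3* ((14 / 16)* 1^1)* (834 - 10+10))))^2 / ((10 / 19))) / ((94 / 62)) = 15851168 / 2002331835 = 0.01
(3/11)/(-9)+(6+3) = 296/33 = 8.97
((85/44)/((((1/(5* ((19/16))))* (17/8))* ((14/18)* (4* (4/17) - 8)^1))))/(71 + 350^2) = -1615/201343296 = -0.00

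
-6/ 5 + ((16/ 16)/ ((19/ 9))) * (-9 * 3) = -1329/ 95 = -13.99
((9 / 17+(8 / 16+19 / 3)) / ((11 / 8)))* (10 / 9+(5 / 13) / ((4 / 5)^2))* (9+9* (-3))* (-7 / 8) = 144.39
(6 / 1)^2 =36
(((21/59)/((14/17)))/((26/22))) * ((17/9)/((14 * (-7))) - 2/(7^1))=-50303/450996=-0.11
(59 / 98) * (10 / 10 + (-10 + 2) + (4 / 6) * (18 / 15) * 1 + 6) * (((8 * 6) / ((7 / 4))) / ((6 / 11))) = -10384 / 1715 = -6.05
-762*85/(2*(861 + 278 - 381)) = -32385/758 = -42.72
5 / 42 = 0.12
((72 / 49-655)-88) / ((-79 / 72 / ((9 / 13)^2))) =1253880 / 3871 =323.92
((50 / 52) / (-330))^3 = -125 / 5053029696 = -0.00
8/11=0.73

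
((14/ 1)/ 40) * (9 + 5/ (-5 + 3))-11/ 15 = 37/ 24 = 1.54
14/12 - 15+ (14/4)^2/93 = -1699/124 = -13.70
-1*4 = -4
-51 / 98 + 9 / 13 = 219 / 1274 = 0.17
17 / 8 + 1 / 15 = 263 / 120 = 2.19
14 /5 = 2.80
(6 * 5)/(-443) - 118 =-52304/443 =-118.07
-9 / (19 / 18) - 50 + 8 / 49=-54336 / 931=-58.36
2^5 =32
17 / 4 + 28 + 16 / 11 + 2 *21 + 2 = 3419 / 44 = 77.70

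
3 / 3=1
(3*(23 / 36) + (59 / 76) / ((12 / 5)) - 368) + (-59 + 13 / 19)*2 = -146647 / 304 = -482.39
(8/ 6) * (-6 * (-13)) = 104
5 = 5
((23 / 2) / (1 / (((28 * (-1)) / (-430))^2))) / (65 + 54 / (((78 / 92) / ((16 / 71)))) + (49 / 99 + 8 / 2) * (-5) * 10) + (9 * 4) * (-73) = -1613936891618658 / 614131158925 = -2628.00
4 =4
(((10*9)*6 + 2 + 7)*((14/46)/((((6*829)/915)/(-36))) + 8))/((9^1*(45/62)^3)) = 1658873940848/1737480375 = 954.76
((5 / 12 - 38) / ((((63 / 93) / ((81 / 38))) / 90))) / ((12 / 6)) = -5662305 / 1064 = -5321.72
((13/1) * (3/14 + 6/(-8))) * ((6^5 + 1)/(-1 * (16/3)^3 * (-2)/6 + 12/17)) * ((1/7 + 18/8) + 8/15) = -24442365519/7907648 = -3090.98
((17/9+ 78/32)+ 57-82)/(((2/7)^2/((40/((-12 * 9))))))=729365/7776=93.80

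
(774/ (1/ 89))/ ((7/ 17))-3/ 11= 12881661/ 77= 167294.30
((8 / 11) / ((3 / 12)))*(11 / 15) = 32 / 15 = 2.13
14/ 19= 0.74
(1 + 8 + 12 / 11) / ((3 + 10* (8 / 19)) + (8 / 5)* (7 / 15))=158175 / 124729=1.27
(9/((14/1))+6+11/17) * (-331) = -574285/238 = -2412.96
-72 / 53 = -1.36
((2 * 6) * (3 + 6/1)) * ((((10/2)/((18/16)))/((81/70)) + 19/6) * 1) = 20434/27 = 756.81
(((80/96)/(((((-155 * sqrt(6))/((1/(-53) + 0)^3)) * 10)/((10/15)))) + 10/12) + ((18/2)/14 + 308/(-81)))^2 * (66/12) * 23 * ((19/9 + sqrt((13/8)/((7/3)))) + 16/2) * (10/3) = 253 * (-121748633060 + 21 * sqrt(6))^2 * (9 * sqrt(546) + 2548)/414148893671280429103680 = 24976.62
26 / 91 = 2 / 7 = 0.29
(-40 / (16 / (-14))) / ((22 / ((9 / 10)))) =63 / 44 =1.43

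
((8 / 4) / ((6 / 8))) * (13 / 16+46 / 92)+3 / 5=41 / 10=4.10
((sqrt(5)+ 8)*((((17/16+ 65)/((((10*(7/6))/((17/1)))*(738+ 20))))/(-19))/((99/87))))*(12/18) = -74443/2376330-74443*sqrt(5)/19010640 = -0.04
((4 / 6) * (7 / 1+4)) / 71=0.10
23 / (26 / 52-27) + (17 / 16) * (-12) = -2887 / 212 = -13.62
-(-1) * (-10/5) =-2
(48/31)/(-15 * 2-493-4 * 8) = -16/5735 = -0.00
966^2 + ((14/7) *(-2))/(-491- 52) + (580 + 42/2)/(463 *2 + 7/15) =7041666380809/7546071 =933156.66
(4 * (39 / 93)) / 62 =26 / 961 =0.03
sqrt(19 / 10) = sqrt(190) / 10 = 1.38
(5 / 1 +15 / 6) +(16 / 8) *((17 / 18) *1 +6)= 385 / 18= 21.39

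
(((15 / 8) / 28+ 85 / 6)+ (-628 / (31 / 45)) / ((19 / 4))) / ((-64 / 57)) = 70329095 / 444416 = 158.25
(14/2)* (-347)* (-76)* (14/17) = 2584456/17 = 152026.82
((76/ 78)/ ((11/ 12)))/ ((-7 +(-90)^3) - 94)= -152/ 104261443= -0.00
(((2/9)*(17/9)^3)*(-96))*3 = -431.32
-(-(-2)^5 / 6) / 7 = -0.76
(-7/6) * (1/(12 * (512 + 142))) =-7/47088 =-0.00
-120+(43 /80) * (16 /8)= -4757 /40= -118.92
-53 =-53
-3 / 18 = -0.17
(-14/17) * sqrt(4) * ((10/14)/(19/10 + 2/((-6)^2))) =-225/374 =-0.60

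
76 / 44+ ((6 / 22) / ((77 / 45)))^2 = 1257386 / 717409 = 1.75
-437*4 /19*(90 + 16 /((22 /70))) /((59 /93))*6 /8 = -9946350 /649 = -15325.65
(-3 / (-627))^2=1 / 43681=0.00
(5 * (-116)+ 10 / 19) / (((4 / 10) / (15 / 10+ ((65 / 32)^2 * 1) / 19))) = -919582725 / 369664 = -2487.62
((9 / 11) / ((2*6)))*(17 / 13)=51 / 572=0.09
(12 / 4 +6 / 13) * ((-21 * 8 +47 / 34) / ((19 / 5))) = -1274625 / 8398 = -151.78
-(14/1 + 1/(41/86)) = -660/41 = -16.10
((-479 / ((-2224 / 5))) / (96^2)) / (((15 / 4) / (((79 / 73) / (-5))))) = -37841 / 5610885120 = -0.00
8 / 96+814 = 9769 / 12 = 814.08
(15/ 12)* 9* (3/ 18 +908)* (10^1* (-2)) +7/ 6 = -613009/ 3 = -204336.33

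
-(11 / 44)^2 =-1 / 16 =-0.06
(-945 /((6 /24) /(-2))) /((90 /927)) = 77868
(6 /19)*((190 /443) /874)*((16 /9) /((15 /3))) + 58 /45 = 1.29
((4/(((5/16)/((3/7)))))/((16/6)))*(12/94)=432/1645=0.26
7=7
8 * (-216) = -1728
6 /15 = 2 /5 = 0.40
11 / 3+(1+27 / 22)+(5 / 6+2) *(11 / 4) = 3613 / 264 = 13.69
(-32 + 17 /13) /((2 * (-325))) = 0.05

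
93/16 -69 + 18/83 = -83625/1328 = -62.97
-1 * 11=-11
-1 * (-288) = 288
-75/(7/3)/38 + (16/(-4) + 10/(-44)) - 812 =-1195378/1463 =-817.07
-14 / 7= -2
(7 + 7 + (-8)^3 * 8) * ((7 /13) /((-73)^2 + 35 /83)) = -91217 /221171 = -0.41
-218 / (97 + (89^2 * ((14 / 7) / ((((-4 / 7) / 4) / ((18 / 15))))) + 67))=545 / 332272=0.00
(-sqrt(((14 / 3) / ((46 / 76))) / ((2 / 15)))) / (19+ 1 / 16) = -16 * sqrt(30590) / 7015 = -0.40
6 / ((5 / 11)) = 13.20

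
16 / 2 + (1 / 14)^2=1569 / 196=8.01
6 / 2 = 3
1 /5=0.20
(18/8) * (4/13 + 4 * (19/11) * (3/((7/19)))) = 127404/1001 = 127.28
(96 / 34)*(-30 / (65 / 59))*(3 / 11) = -50976 / 2431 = -20.97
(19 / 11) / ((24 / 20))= 95 / 66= 1.44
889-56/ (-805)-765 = 14268/ 115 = 124.07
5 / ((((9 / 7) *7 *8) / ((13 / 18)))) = 65 / 1296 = 0.05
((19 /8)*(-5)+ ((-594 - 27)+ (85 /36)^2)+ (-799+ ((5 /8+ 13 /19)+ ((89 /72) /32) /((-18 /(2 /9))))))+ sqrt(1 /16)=-5051927915 /3545856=-1424.74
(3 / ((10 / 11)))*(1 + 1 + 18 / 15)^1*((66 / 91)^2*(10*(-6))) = -13799808 / 41405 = -333.29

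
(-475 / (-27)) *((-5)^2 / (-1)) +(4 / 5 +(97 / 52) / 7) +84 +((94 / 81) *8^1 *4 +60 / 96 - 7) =-95524483 / 294840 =-323.99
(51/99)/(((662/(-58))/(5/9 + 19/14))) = -118813/1376298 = -0.09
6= 6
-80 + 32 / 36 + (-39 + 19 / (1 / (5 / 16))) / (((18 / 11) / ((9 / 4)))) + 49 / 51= -2420803 / 19584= -123.61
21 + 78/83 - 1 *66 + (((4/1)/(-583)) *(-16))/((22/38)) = -23351413/532279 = -43.87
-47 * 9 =-423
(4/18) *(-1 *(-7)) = 14/9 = 1.56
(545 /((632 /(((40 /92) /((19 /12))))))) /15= 545 /34523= 0.02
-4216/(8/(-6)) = 3162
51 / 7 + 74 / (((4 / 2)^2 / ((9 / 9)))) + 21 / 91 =4735 / 182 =26.02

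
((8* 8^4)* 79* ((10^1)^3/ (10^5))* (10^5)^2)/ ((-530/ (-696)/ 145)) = 2612487782400000000/ 53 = 49292222309433962.26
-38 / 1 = -38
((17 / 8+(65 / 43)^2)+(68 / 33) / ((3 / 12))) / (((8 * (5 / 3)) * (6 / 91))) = 562026283 / 39050880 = 14.39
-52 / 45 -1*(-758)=34058 / 45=756.84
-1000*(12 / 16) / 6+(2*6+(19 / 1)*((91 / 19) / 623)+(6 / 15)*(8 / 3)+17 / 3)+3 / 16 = -105.93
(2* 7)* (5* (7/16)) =245/8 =30.62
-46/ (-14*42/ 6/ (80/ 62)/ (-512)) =-471040/ 1519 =-310.10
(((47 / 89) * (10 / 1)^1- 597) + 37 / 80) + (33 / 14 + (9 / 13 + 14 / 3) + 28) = -1079837371 / 1943760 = -555.54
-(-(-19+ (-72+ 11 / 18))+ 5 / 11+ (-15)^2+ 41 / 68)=-2130317 / 6732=-316.45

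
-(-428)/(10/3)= 642/5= 128.40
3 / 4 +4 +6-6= 19 / 4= 4.75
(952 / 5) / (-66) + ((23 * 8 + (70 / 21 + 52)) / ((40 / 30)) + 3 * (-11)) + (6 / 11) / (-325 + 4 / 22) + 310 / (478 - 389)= 1715130389 / 11659890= 147.10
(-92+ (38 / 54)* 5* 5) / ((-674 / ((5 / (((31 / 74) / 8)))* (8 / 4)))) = 5946640 / 282069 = 21.08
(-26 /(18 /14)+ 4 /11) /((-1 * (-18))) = -983 /891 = -1.10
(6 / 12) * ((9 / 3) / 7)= 3 / 14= 0.21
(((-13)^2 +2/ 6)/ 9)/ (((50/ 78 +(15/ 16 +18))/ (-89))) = -9404096/ 109953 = -85.53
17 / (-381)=-17 / 381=-0.04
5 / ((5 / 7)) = 7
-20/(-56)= 5/14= 0.36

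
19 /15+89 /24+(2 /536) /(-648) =4319887 /868320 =4.97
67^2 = 4489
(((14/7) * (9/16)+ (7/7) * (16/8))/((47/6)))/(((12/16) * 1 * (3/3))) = 25/47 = 0.53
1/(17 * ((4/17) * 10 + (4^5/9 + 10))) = 9/19298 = 0.00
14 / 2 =7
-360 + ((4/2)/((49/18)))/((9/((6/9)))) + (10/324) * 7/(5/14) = -1426223/3969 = -359.34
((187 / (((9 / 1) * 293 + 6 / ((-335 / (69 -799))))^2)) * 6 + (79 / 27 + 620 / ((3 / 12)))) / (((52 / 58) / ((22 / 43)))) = 74910301034829931 / 52868729747925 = 1416.91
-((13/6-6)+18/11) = 145/66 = 2.20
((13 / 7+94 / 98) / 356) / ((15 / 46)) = 529 / 21805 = 0.02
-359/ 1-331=-690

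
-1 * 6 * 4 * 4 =-96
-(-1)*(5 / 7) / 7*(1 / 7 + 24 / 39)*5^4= 215625 / 4459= 48.36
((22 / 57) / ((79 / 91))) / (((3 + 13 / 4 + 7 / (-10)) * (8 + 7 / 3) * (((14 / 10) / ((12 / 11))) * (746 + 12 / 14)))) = 18200 / 2250192629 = 0.00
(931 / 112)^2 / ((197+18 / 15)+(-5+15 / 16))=88445 / 248496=0.36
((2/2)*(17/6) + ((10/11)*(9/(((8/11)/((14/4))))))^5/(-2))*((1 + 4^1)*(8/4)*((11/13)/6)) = -511725061846295/7667712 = -66737647.66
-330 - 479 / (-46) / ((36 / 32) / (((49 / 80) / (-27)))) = -330.21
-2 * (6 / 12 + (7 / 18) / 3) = -34 / 27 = -1.26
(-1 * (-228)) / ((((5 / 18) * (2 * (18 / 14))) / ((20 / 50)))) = 3192 / 25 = 127.68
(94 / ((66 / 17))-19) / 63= 172 / 2079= 0.08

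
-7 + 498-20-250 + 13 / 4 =897 / 4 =224.25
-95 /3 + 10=-65 /3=-21.67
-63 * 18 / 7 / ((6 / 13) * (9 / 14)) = -546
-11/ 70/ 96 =-11/ 6720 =-0.00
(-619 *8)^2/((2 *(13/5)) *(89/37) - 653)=-38286.67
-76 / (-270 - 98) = 0.21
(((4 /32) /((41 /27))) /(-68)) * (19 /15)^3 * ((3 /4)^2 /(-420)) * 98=144039 /446080000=0.00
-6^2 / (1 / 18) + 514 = -134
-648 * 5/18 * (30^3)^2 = -131220000000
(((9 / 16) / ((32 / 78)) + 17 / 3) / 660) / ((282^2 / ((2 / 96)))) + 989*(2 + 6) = 7912.00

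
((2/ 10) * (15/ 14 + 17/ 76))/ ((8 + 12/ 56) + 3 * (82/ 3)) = 689/ 239970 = 0.00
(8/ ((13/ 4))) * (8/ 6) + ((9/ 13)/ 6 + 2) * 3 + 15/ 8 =3589/ 312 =11.50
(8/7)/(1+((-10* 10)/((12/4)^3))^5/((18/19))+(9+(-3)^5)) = -1033121304/875627605853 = -0.00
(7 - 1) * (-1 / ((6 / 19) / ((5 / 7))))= -95 / 7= -13.57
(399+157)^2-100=309036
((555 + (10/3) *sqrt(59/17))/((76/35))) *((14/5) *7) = 5065.66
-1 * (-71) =71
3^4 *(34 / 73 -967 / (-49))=5852817 / 3577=1636.24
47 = 47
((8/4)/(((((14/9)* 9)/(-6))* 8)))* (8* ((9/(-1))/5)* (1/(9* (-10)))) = -3/175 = -0.02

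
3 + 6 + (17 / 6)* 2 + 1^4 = 47 / 3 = 15.67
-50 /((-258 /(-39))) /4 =-325 /172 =-1.89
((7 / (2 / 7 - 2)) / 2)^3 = -117649 / 13824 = -8.51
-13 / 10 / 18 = -13 / 180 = -0.07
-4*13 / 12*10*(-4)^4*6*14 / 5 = -186368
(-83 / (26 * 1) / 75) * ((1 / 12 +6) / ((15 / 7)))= -42413 / 351000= -0.12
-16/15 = -1.07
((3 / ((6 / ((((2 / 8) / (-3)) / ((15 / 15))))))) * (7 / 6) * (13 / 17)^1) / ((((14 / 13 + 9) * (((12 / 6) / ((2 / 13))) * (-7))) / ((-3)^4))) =0.00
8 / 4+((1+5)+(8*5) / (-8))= 3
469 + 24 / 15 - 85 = 1928 / 5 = 385.60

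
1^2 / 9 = 1 / 9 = 0.11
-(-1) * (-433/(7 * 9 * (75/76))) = -32908/4725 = -6.96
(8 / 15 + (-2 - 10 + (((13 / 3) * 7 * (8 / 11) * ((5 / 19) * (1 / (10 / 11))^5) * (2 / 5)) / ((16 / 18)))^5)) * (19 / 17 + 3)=21236966824066370557756249393332053 / 3946282781250000000000000000000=5381.51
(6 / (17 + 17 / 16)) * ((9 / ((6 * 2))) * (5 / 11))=360 / 3179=0.11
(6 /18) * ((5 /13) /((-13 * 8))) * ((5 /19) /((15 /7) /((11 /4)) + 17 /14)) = -1925 /11829324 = -0.00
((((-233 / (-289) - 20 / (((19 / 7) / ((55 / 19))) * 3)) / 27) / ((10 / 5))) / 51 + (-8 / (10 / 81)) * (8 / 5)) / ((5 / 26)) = -539.15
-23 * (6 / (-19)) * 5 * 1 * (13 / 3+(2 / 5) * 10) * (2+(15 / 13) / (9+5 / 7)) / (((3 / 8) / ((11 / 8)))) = 59233625 / 25194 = 2351.10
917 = 917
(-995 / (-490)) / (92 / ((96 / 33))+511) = 796 / 212709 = 0.00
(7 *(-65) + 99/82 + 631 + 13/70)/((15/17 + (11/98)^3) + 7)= 581858743368/25859182775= 22.50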